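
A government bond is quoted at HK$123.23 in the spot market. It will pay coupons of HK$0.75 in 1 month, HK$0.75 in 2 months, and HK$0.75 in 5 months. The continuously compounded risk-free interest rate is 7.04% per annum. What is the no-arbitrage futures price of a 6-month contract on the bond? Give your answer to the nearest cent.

HK$125.35

PV(coupons) I = 0.75·e^(−0.0704·1/12) + 0.75·e^(−0.0704·2/12) + 0.75·e^(−0.0704·5/12)
I = 0.7456 + 0.7413 + 0.7283 = 2.2152
F = (S − I)·e^(rT) = (123.23 − 2.2152) · e^(0.0704·6/12)
= 121.0148 · e^0.035200 = 121.0148 × 1.035827 = HK$125.35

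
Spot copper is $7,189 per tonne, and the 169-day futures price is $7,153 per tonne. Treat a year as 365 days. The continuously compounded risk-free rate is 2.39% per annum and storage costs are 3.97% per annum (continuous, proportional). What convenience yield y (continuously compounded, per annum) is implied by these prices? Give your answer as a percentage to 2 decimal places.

7.44%

F = S·e^((r+u−y)T) ⇒ (r+u−y) = ln(F/S)/T
ln(7153/7189) = -0.005020; /T ⇒ -0.010842
y = r + u − ln(F/S)/T = 0.0239 + 0.0397 + 0.010842 = 0.074442
y = 7.44%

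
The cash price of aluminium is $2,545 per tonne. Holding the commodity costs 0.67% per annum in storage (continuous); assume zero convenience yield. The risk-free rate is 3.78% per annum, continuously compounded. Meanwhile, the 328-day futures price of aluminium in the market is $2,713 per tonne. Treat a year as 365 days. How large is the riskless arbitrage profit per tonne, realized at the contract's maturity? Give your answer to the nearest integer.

Fair futures: F* = S·e^(carry·T), with carry = (r + u) = 0.0378 + 0.0067 = 0.0445
F* = 2545 · e^(0.0445 × 328/365) = 2545 · e^0.039989 = 2545 × 1.040799 = $2648.8335
Market $2713 > fair $2648.8335: forward overpriced → cash-and-carry (buy spot, short the forward).
At maturity, profit = |F_mkt − F*| = |2713 − 2648.8335| = $64 per tonne

$64 per tonne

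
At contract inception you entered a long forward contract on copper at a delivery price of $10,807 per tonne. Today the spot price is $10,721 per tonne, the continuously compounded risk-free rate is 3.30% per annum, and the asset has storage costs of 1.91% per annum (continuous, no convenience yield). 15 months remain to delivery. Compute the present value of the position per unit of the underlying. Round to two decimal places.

Current fair forward for the remaining 15 months: F = S·e^((r + u)·T), (r + u) = 0.0330 + 0.0191 = 0.0521
F = 10721 · e^(0.0521 × 15/12) = 10721 × 1.06729243 = 11442.4421
Value of long forward = (F − K)·e^(−rT) = (11442.4421 − 10807) · e^(−0.0330·15/12)
= 635.4421 × 0.95958920 = 609.76

$609.76 per tonne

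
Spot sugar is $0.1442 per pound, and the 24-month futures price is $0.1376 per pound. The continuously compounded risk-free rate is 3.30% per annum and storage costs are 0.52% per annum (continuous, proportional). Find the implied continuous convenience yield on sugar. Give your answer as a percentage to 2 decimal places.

F = S·e^((r+u−y)T) ⇒ (r+u−y) = ln(F/S)/T
ln(0.1376/0.1442) = -0.046850; /T ⇒ -0.023425
y = r + u − ln(F/S)/T = 0.0330 + 0.0052 + 0.023425 = 0.061625
y = 6.16%

6.16%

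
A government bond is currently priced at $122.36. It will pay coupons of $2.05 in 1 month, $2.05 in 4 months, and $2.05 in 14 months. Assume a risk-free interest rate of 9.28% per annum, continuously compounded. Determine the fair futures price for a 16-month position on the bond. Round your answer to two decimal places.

PV(coupons) I = 2.05·e^(−0.0928·1/12) + 2.05·e^(−0.0928·4/12) + 2.05·e^(−0.0928·14/12)
I = 2.0342 + 1.9876 + 1.8396 = 5.8614
F = (S − I)·e^(rT) = (122.36 − 5.8614) · e^(0.0928·16/12)
= 116.4986 · e^0.123733 = 116.4986 × 1.131714 = $131.84

$131.84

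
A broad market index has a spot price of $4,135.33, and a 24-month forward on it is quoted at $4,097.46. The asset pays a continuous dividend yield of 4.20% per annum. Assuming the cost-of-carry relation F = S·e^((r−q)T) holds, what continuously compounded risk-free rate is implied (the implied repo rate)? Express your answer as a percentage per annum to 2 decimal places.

From F = S·e^((r−q)T): (r − q) = ln(F/S)/T
ln(4097.46/4135.33) = ln(0.990842) = -0.009200
(r − q) = -0.009200 / (24/12) = -0.004600
r = ln(F/S)/T + q = -0.004600 + 0.0420 = 0.037400
r = 3.74%

3.74%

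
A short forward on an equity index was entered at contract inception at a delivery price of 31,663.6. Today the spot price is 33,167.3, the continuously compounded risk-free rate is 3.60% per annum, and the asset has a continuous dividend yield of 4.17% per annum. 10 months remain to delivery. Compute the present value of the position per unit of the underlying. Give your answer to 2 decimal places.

Current fair forward for the remaining 10 months: F = S·e^((r − q)·T), (r − q) = 0.0360 − 0.0417 = -0.0057
F = 33167.3 · e^(-0.0057 × 10/12) = 33167.3 × 0.99526126 = 33010.1288
Value of long forward = (F − K)·e^(−rT) = (33010.1288 − 31663.6) · e^(−0.0360·10/12)
= 1346.5288 × 0.97044553 = 1306.73
Short position value = −(long value) = -1306.73

-1306.73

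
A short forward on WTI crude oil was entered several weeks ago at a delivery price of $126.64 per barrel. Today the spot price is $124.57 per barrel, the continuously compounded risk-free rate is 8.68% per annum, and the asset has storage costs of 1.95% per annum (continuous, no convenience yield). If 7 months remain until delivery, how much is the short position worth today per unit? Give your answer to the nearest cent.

-$5.61 per barrel

Current fair forward for the remaining 7 months: F = S·e^((r + u)·T), (r + u) = 0.0868 + 0.0195 = 0.1063
F = 124.57 · e^(0.1063 × 7/12) = 124.57 × 1.063971 = 132.5389
Value of long forward = (F − K)·e^(−rT) = (132.5389 − 126.64) · e^(−0.0868·7/12)
= 5.8989 × 0.950627 = 5.61
Short position value = −(long value) = -$5.61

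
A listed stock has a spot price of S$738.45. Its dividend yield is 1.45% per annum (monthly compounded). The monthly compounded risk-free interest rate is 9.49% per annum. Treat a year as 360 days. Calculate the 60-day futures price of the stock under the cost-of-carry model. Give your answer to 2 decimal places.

F = S · (1+r/12)^(12T) / (1+q/12)^(12T)
= 738.45 × 1.015879 / 1.002418 = 738.45 × 1.013429
F = S$748.37

S$748.37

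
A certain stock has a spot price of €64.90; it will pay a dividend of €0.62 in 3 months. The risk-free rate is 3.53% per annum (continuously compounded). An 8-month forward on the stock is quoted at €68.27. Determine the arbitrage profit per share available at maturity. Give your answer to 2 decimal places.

PV(dividends) I = 0.62·e^(−0.0353·3/12) = 0.6146
Fair forward F* = (S − I)·e^(rT) = (64.90 − 0.6146)·e^0.023533 = 64.2854 × 1.023812 = 65.8162
Market €68.27 > fair 65.8162: forward overpriced → cash-and-carry (borrow at r, buy the stock and collect the dividends, short the forward).
Profit at T = |F_mkt − F*| = |68.27 − 65.8162| = €2.45 per share

€2.45 per share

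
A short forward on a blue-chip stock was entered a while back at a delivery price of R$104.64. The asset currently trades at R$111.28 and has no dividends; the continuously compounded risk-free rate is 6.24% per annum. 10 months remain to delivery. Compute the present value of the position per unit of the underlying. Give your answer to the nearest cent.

-R$11.94

Current fair forward for the remaining 10 months: F = S·e^(r·T), r = 0.0624
F = 111.28 · e^(0.0624 × 10/12) = 111.28 × 1.053376 = 117.2197
Value of long forward = (F − K)·e^(−rT) = (117.2197 − 104.64) · e^(−0.0624·10/12)
= 12.5797 × 0.949329 = 11.94
Short position value = −(long value) = -R$11.94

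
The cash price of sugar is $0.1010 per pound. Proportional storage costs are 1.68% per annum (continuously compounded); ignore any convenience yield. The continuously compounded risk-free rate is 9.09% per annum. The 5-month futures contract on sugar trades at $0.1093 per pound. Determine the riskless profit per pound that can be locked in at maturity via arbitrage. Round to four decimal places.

$0.0037 per pound

Fair futures: F* = S·e^(carry·T), with carry = (r + u) = 0.0909 + 0.0168 = 0.1077
F* = 0.1010 · e^(0.1077 × 5/12) = 0.1010 · e^0.044875 = 0.1010 × 1.045897 = $0.1056
Market $0.1093 > fair $0.1056: forward overpriced → cash-and-carry (buy spot, short the forward).
At maturity, profit = |F_mkt − F*| = |0.1093 − 0.1056| = $0.0037 per pound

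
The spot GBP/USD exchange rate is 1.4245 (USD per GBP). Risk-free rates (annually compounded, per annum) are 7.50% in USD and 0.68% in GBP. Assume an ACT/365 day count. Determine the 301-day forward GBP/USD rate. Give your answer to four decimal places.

1.5036

By covered interest parity, F = S · (1+r_USD)^T / (1+r_GBP)^T
= 1.4245 × 1.061454 / 1.005604 = 1.4245 × 1.055539
F = 1.5036 USD per GBP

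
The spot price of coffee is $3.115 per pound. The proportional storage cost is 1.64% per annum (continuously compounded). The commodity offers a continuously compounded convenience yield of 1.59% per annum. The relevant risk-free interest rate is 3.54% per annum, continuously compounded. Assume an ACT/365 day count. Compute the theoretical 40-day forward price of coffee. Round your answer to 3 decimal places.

$3.127 per pound

Net carry = r + u − y = 0.0354 + 0.0164 − 0.0159 = 0.0359
F = S·e^((r+u−y)T) = 3.115 · e^(0.0359 × 40/365) = 3.115 · e^0.003934
= 3.115 × 1.003942 = $3.127 per pound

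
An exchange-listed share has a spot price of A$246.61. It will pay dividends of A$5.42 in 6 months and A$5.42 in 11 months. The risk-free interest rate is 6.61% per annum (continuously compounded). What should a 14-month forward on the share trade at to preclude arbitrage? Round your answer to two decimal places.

A$255.21

PV(dividends) I = 5.42·e^(−0.0661·6/12) + 5.42·e^(−0.0661·11/12)
I = 5.2438 + 5.1013 = 10.3451
F = (S − I)·e^(rT) = (246.61 − 10.3451) · e^(0.0661·14/12)
= 236.2649 · e^0.077117 = 236.2649 × 1.080168 = A$255.21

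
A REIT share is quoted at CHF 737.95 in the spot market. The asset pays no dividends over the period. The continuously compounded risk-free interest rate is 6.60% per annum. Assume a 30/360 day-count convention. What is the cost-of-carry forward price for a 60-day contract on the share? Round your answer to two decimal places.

CHF 746.11

F = S·e^(rT) = 737.95 · e^(0.0660 × 60/360)
= 737.95 · e^0.011000 = 737.95 × 1.011061
F = CHF 746.11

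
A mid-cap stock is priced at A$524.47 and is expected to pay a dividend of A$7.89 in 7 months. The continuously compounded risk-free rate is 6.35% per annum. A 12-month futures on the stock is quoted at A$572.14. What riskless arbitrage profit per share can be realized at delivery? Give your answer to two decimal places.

A$21.39 per share

PV(dividends) I = 7.89·e^(−0.0635·7/12) = 7.6031
Fair futures F* = (S − I)·e^(rT) = (524.47 − 7.6031)·e^0.063500 = 516.8669 × 1.065559 = 550.7522
Market A$572.14 > fair 550.7522: forward overpriced → cash-and-carry (borrow at r, buy the stock and collect the dividends, short the forward).
Profit at T = |F_mkt − F*| = |572.14 − 550.7522| = A$21.39 per share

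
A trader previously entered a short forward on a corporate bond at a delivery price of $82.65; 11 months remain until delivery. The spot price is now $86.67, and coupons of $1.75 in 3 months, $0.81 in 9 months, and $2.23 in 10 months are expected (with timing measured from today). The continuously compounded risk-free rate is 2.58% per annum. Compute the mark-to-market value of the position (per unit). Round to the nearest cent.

-$1.24

PV(remaining coupons) I = 1.75·e^(−0.0258·3/12) + 0.81·e^(−0.0258·9/12) + 2.23·e^(−0.0258·10/12) = 4.7158
Current forward F = (S − I)·e^(rT) = (86.67 − 4.7158)·e^(0.0258·11/12) = 81.9542 × 1.023932 = 83.9155
Value (long) = (F − K)·e^(−rT) = (83.9155 − 82.65) × 0.976627 = 1.2359
Short position value = −(long value) = -$1.24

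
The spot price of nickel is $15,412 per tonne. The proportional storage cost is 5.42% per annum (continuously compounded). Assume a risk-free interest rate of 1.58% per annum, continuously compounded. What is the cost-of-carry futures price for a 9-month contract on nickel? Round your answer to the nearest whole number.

Net carry = r + u − y = 0.0158 + 0.0542 − 0.0000 = 0.0700
F = S·e^((r+u−y)T) = 15412 · e^(0.0700 × 9/12) = 15412 · e^0.052500
= 15412 × 1.053903 = $16,243 per tonne

$16,243 per tonne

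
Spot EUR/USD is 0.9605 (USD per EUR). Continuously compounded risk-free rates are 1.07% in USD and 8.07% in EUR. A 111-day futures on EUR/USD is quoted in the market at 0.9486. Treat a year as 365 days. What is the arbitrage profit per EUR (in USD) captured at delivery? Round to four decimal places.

0.0083 per EUR (in USD)

Fair futures: F* = S·e^(carry·T), with carry = (r_USD − r_EUR) = 0.0107 − 0.0807 = -0.0700
F* = 0.9605 · e^(-0.0700 × 111/365) = 0.9605 · e^-0.021288 = 0.9605 × 0.978937 = 0.9403
Market 0.9486 > fair 0.9403: forward overpriced → cash-and-carry (buy spot, short the forward).
At maturity, profit = |F_mkt − F*| = |0.9486 − 0.9403| = 0.0083 per EUR (in USD)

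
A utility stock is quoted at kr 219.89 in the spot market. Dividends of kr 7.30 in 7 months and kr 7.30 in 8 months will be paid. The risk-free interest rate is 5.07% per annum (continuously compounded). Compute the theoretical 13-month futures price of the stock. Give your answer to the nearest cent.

PV(dividends) I = 7.30·e^(−0.0507·7/12) + 7.30·e^(−0.0507·8/12)
I = 7.0873 + 7.0574 = 14.1447
F = (S − I)·e^(rT) = (219.89 − 14.1447) · e^(0.0507·13/12)
= 205.7453 · e^0.054925 = 205.7453 × 1.056461 = kr 217.36

kr 217.36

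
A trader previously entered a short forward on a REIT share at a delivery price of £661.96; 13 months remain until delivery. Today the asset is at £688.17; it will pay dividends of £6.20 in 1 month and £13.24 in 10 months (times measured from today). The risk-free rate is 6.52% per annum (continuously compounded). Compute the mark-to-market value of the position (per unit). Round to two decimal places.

-£52.65

PV(remaining dividends) I = 6.20·e^(−0.0652·1/12) + 13.24·e^(−0.0652·10/12) = 18.7062
Current forward F = (S − I)·e^(rT) = (688.17 − 18.7062)·e^(0.0652·13/12) = 669.4638 × 1.073188 = 718.4605
Value (long) = (F − K)·e^(−rT) = (718.4605 − 661.96) × 0.931803 = 52.6473
Short position value = −(long value) = -£52.65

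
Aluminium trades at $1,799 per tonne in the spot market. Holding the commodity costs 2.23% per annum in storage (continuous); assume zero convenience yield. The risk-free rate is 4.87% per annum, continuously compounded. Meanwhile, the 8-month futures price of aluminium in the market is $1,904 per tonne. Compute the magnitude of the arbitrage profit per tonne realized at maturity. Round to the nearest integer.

Fair futures: F* = S·e^(carry·T), with carry = (r + u) = 0.0487 + 0.0223 = 0.0710
F* = 1799 · e^(0.0710 × 8/12) = 1799 · e^0.047333 = 1799 × 1.048471 = $1886.1993
Market $1904 > fair $1886.1993: forward overpriced → cash-and-carry (buy spot, short the forward).
At maturity, profit = |F_mkt − F*| = |1904 − 1886.1993| = $18 per tonne

$18 per tonne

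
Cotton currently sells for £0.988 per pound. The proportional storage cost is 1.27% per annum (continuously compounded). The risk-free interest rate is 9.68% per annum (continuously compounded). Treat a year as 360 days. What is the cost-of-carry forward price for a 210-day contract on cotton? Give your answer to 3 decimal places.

£1.053 per pound

Net carry = r + u − y = 0.0968 + 0.0127 − 0.0000 = 0.1095
F = S·e^((r+u−y)T) = 0.988 · e^(0.1095 × 210/360) = 0.988 · e^0.063875
= 0.988 × 1.065959 = £1.053 per pound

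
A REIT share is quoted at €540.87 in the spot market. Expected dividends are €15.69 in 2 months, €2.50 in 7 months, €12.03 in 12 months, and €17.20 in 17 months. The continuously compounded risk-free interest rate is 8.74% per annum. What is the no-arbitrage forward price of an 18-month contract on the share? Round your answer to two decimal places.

€566.41

PV(dividends) I = 15.69·e^(−0.0874·2/12) + 2.50·e^(−0.0874·7/12) + 12.03·e^(−0.0874·12/12) + 17.20·e^(−0.0874·17/12)
I = 15.4631 + 2.3757 + 11.0232 + 15.1969 = 44.0589
F = (S − I)·e^(rT) = (540.87 − 44.0589) · e^(0.0874·18/12)
= 496.8111 · e^0.131100 = 496.8111 × 1.140082 = €566.41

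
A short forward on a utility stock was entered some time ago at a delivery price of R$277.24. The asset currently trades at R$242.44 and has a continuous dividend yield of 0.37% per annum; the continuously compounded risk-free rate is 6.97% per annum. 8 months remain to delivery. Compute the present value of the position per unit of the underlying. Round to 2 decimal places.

R$22.81

Current fair forward for the remaining 8 months: F = S·e^((r − q)·T), (r − q) = 0.0697 − 0.0037 = 0.0660
F = 242.44 · e^(0.0660 × 8/12) = 242.44 × 1.044982 = 253.3454
Value of long forward = (F − K)·e^(−rT) = (253.3454 − 277.24) · e^(−0.0697·8/12)
= -23.8946 × 0.954596 = -22.81
Short position value = −(long value) = R$22.81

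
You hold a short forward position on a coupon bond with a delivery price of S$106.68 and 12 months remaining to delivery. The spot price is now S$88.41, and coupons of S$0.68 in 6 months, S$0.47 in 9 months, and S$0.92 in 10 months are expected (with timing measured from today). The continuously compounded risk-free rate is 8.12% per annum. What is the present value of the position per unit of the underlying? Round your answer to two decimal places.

PV(remaining coupons) I = 0.68·e^(−0.0812·6/12) + 0.47·e^(−0.0812·9/12) + 0.92·e^(−0.0812·10/12) = 1.9550
Current forward F = (S − I)·e^(rT) = (88.41 − 1.9550)·e^(0.0812·12/12) = 86.4550 × 1.084588 = 93.7681
Value (long) = (F − K)·e^(−rT) = (93.7681 − 106.68) × 0.922009 = -11.9049
Short position value = −(long value) = S$11.90

S$11.90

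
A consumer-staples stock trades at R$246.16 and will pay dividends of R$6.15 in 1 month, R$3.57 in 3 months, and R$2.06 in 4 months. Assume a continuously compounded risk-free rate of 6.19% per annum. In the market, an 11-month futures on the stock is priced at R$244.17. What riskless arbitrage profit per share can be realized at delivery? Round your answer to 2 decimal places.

PV(dividends) I = 6.15·e^(−0.0619·1/12) + 3.57·e^(−0.0619·3/12) + 2.06·e^(−0.0619·4/12) = 11.6515
Fair futures F* = (S − I)·e^(rT) = (246.16 − 11.6515)·e^0.056742 = 234.5085 × 1.058383 = 248.1998
Market R$244.17 < fair 248.1998: forward underpriced → reverse cash-and-carry (short the stock, invest proceeds at r, pay the dividends, go long the forward).
Profit at T = |F_mkt − F*| = |244.17 − 248.1998| = R$4.03 per share

R$4.03 per share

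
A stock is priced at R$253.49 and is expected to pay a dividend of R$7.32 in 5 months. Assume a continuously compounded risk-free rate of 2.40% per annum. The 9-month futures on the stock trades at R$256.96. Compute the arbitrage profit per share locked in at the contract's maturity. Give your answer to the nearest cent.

PV(dividends) I = 7.32·e^(−0.0240·5/12) = 7.2472
Fair futures F* = (S − I)·e^(rT) = (253.49 − 7.2472)·e^0.018000 = 246.2428 × 1.018163 = 250.7153
Market R$256.96 > fair 250.7153: forward overpriced → cash-and-carry (borrow at r, buy the stock and collect the dividends, short the forward).
Profit at T = |F_mkt − F*| = |256.96 − 250.7153| = R$6.24 per share

R$6.24 per share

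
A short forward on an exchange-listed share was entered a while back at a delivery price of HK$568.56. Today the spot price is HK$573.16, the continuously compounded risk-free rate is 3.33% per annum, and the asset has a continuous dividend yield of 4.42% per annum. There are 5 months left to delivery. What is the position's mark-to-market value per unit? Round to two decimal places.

Current fair forward for the remaining 5 months: F = S·e^((r − q)·T), (r − q) = 0.0333 − 0.0442 = -0.0109
F = 573.16 · e^(-0.0109 × 5/12) = 573.16 × 0.995469 = 570.5630
Value of long forward = (F − K)·e^(−rT) = (570.5630 − 568.56) · e^(−0.0333·5/12)
= 2.0030 × 0.986221 = 1.98
Short position value = −(long value) = -HK$1.98

-HK$1.98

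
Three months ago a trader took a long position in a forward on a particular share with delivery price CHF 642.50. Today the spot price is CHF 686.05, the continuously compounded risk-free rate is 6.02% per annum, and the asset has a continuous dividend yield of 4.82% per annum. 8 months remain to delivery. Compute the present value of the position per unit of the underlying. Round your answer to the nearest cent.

CHF 47.13

Current fair forward for the remaining 8 months: F = S·e^((r − q)·T), (r − q) = 0.0602 − 0.0482 = 0.0120
F = 686.05 · e^(0.0120 × 8/12) = 686.05 × 1.008032 = 691.5604
Value of long forward = (F − K)·e^(−rT) = (691.5604 − 642.50) · e^(−0.0602·8/12)
= 49.0604 × 0.960661 = 47.13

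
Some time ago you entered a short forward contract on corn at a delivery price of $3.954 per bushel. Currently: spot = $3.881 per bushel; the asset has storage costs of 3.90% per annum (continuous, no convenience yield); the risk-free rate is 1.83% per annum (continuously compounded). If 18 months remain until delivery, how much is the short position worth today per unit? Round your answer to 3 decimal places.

Current fair forward for the remaining 18 months: F = S·e^((r + u)·T), (r + u) = 0.0183 + 0.0390 = 0.0573
F = 3.881 · e^(0.0573 × 18/12) = 3.881 × 1.089752 = 4.2293
Value of long forward = (F − K)·e^(−rT) = (4.2293 − 3.954) · e^(−0.0183·18/12)
= 0.2753 × 0.972923 = 0.268
Short position value = −(long value) = -$0.268

-$0.268 per bushel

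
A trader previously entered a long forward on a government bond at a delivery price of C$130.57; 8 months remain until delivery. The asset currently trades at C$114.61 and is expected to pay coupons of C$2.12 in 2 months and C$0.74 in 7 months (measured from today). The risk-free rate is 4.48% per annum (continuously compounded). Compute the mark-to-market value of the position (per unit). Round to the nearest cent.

-C$14.94

PV(remaining coupons) I = 2.12·e^(−0.0448·2/12) + 0.74·e^(−0.0448·7/12) = 2.8251
Current forward F = (S − I)·e^(rT) = (114.61 − 2.8251)·e^(0.0448·8/12) = 111.7849 × 1.030317 = 115.1739
Value (long) = (F − K)·e^(−rT) = (115.1739 − 130.57) × 0.970575 = -14.9431
Value = -C$14.94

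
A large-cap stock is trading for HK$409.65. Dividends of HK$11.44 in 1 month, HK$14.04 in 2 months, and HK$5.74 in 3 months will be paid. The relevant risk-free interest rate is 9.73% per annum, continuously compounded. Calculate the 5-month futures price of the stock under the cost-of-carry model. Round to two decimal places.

HK$394.56

PV(dividends) I = 11.44·e^(−0.0973·1/12) + 14.04·e^(−0.0973·2/12) + 5.74·e^(−0.0973·3/12)
I = 11.3476 + 13.8142 + 5.6021 = 30.7639
F = (S − I)·e^(rT) = (409.65 − 30.7639) · e^(0.0973·5/12)
= 378.8861 · e^0.040542 = 378.8861 × 1.041375 = HK$394.56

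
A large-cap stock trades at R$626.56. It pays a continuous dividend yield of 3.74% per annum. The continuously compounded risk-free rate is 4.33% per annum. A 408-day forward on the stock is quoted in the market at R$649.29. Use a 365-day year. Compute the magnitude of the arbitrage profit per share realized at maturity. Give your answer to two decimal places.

Fair forward: F* = S·e^(carry·T), with carry = (r − q) = 0.0433 − 0.0374 = 0.0059
F* = 626.56 · e^(0.0059 × 408/365) = 626.56 · e^0.006595 = 626.56 × 1.006617 = R$630.7059
Market R$649.29 > fair R$630.7059: forward overpriced → cash-and-carry (buy spot, short the forward).
At maturity, profit = |F_mkt − F*| = |649.29 − 630.7059| = R$18.58 per share

R$18.58 per share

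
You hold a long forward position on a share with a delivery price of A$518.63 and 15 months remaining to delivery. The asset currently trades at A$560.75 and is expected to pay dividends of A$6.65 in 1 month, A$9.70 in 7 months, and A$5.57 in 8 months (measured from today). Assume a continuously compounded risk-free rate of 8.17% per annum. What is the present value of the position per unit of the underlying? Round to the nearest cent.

A$71.34

PV(remaining dividends) I = 6.65·e^(−0.0817·1/12) + 9.70·e^(−0.0817·7/12) + 5.57·e^(−0.0817·8/12) = 21.1282
Current forward F = (S − I)·e^(rT) = (560.75 − 21.1282)·e^(0.0817·15/12) = 539.6218 × 1.107522 = 597.6430
Value (long) = (F − K)·e^(−rT) = (597.6430 − 518.63) × 0.902917 = 71.3422
Value = A$71.34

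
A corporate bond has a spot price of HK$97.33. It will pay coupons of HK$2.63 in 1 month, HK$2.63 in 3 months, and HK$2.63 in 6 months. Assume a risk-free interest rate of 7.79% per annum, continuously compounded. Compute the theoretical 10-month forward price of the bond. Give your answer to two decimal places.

PV(coupons) I = 2.63·e^(−0.0779·1/12) + 2.63·e^(−0.0779·3/12) + 2.63·e^(−0.0779·6/12)
I = 2.6130 + 2.5793 + 2.5295 = 7.7218
F = (S − I)·e^(rT) = (97.33 − 7.7218) · e^(0.0779·10/12)
= 89.6082 · e^0.064917 = 89.6082 × 1.067070 = HK$95.62

HK$95.62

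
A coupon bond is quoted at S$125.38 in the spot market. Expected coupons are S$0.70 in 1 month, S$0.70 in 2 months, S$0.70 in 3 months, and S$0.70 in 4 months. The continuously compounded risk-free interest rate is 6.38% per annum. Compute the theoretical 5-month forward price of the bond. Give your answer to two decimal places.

PV(coupons) I = 0.70·e^(−0.0638·1/12) + 0.70·e^(−0.0638·2/12) + 0.70·e^(−0.0638·3/12) + 0.70·e^(−0.0638·4/12)
I = 0.6963 + 0.6926 + 0.6889 + 0.6853 = 2.7631
F = (S − I)·e^(rT) = (125.38 − 2.7631) · e^(0.0638·5/12)
= 122.6169 · e^0.026583 = 122.6169 × 1.026939 = S$125.92

S$125.92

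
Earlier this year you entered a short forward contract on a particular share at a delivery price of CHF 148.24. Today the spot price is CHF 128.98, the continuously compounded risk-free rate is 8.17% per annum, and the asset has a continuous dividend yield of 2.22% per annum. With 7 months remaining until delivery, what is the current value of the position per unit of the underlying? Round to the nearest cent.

Current fair forward for the remaining 7 months: F = S·e^((r − q)·T), (r − q) = 0.0817 − 0.0222 = 0.0595
F = 128.98 · e^(0.0595 × 7/12) = 128.98 × 1.035318 = 133.5353
Value of long forward = (F − K)·e^(−rT) = (133.5353 − 148.24) · e^(−0.0817·7/12)
= -14.7047 × 0.953459 = -14.02
Short position value = −(long value) = CHF 14.02

CHF 14.02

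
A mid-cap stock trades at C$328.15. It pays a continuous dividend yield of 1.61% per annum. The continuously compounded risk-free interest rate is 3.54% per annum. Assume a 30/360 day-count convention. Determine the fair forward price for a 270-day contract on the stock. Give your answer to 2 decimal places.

C$332.93

F = S·e^((r − q)T) = 328.15 · e^((0.0354 − 0.0161) × 270/360)
= 328.15 · e^0.014475 = 328.15 × 1.014580
F = C$332.93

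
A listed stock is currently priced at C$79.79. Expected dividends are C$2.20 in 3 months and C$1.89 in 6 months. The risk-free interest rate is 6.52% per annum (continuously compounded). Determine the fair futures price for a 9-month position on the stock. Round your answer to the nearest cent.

PV(dividends) I = 2.20·e^(−0.0652·3/12) + 1.89·e^(−0.0652·6/12)
I = 2.1644 + 1.8294 = 3.9938
F = (S − I)·e^(rT) = (79.79 − 3.9938) · e^(0.0652·9/12)
= 75.7962 · e^0.048900 = 75.7962 × 1.050115 = C$79.59

C$79.59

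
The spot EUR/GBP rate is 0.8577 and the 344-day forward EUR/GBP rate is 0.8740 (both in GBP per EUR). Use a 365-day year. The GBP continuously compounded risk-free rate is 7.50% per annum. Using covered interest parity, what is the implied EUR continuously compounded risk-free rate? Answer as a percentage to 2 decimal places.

5.50%

F = S·e^((r_GBP − r_EUR)T) ⇒ r_EUR = r_GBP − ln(F/S)/T
ln(0.8740/0.8577) = 0.018826; /(344/365) = 0.019975
r_EUR = 0.0750 − 0.019975 = 0.055025
r_EUR = 5.50%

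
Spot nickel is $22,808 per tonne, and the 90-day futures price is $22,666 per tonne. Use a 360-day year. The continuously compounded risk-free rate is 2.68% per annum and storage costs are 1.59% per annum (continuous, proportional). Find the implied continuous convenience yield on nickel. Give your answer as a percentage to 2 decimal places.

F = S·e^((r+u−y)T) ⇒ (r+u−y) = ln(F/S)/T
ln(22666/22808) = -0.006245; /T ⇒ -0.024980
y = r + u − ln(F/S)/T = 0.0268 + 0.0159 + 0.024980 = 0.067680
y = 6.77%

6.77%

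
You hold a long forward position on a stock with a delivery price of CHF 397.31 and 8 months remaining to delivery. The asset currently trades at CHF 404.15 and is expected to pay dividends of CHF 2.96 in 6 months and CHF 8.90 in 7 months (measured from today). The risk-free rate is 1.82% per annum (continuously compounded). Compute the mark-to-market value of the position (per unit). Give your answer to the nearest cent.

PV(remaining dividends) I = 2.96·e^(−0.0182·6/12) + 8.90·e^(−0.0182·7/12) = 11.7392
Current forward F = (S − I)·e^(rT) = (404.15 − 11.7392)·e^(0.0182·8/12) = 392.4108 × 1.012207 = 397.2010
Value (long) = (F − K)·e^(−rT) = (397.2010 − 397.31) × 0.987940 = -0.1077
Value = -CHF 0.11

-CHF 0.11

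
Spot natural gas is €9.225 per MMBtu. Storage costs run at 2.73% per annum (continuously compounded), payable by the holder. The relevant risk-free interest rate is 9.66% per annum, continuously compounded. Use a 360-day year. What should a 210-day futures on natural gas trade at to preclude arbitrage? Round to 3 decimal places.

Net carry = r + u − y = 0.0966 + 0.0273 − 0.0000 = 0.1239
F = S·e^((r+u−y)T) = 9.225 · e^(0.1239 × 210/360) = 9.225 · e^0.072275
= 9.225 × 1.074951 = €9.916 per MMBtu

€9.916 per MMBtu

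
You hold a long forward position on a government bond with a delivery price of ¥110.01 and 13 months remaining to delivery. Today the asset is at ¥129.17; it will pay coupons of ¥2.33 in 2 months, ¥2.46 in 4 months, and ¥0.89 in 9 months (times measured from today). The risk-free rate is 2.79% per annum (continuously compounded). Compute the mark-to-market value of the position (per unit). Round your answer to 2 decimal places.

PV(remaining coupons) I = 2.33·e^(−0.0279·2/12) + 2.46·e^(−0.0279·4/12) + 0.89·e^(−0.0279·9/12) = 5.6280
Current forward F = (S − I)·e^(rT) = (129.17 − 5.6280)·e^(0.0279·13/12) = 123.5420 × 1.030686 = 127.3330
Value (long) = (F − K)·e^(−rT) = (127.3330 − 110.01) × 0.970227 = 16.8072
Value = ¥16.81

¥16.81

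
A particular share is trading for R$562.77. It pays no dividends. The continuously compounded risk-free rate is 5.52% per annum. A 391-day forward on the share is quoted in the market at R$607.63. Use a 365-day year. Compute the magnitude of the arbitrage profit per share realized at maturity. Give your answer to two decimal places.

Fair forward: F* = S·e^(carry·T), with carry = r = 0.0552
F* = 562.77 · e^(0.0552 × 391/365) = 562.77 · e^0.059132 = 562.77 × 1.060915 = R$597.0511
Market R$607.63 > fair R$597.0511: forward overpriced → cash-and-carry (buy spot, short the forward).
At maturity, profit = |F_mkt − F*| = |607.63 − 597.0511| = R$10.58 per share

R$10.58 per share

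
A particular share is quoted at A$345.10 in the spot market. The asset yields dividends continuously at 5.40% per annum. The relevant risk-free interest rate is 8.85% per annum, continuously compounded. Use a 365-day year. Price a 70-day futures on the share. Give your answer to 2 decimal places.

F = S·e^((r − q)T) = 345.10 · e^((0.0885 − 0.0540) × 70/365)
= 345.10 · e^0.006616 = 345.10 × 1.006638
F = A$347.39

A$347.39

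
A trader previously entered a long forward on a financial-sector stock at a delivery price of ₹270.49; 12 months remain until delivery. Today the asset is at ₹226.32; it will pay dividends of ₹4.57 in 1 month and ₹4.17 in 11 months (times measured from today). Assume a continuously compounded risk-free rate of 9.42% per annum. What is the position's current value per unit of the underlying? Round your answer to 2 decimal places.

PV(remaining dividends) I = 4.57·e^(−0.0942·1/12) + 4.17·e^(−0.0942·11/12) = 8.3593
Current forward F = (S − I)·e^(rT) = (226.32 − 8.3593)·e^(0.0942·12/12) = 217.9607 × 1.098779 = 239.4906
Value (long) = (F − K)·e^(−rT) = (239.4906 − 270.49) × 0.910101 = -28.2126
Value = -₹28.21

-₹28.21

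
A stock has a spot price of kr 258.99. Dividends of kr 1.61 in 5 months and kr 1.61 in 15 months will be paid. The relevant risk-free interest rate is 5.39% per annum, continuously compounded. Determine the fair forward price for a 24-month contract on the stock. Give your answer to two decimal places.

PV(dividends) I = 1.61·e^(−0.0539·5/12) + 1.61·e^(−0.0539·15/12)
I = 1.5742 + 1.5051 = 3.0793
F = (S − I)·e^(rT) = (258.99 − 3.0793) · e^(0.0539·24/12)
= 255.9107 · e^0.107800 = 255.9107 × 1.113825 = kr 285.04

kr 285.04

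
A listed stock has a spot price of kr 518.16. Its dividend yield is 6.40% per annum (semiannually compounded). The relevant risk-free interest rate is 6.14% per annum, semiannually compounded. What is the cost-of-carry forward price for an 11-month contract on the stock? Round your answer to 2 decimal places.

kr 516.96

F = S · (1+r/2)^(2T) / (1+q/2)^(2T)
= 518.16 × 1.057002 / 1.059448 = 518.16 × 0.997691
F = kr 516.96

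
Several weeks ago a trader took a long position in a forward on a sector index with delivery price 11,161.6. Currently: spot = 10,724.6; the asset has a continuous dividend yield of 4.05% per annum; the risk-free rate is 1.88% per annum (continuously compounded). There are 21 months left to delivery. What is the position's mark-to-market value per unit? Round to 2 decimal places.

Current fair forward for the remaining 21 months: F = S·e^((r − q)·T), (r − q) = 0.0188 − 0.0405 = -0.0217
F = 10724.6 · e^(-0.0217 × 21/12) = 10724.6 × 0.96273701 = 10324.9693
Value of long forward = (F − K)·e^(−rT) = (10324.9693 − 11161.6) · e^(−0.0188·21/12)
= -836.6307 × 0.96763532 = -809.55

-809.55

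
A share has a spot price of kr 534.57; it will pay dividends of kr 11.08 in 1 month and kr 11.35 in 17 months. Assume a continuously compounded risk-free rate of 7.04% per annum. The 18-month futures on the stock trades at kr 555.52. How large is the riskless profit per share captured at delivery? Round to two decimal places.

kr 14.93 per share

PV(dividends) I = 11.08·e^(−0.0704·1/12) + 11.35·e^(−0.0704·17/12) = 21.2878
Fair futures F* = (S − I)·e^(rT) = (534.57 − 21.2878)·e^0.105600 = 513.2822 × 1.111377 = 570.4500
Market kr 555.52 < fair 570.4500: forward underpriced → reverse cash-and-carry (short the stock, invest proceeds at r, pay the dividends, go long the forward).
Profit at T = |F_mkt − F*| = |555.52 − 570.4500| = kr 14.93 per share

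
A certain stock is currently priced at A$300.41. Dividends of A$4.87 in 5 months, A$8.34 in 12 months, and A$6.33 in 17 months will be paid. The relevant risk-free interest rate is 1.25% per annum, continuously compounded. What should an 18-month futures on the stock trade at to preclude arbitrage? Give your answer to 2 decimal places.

PV(dividends) I = 4.87·e^(−0.0125·5/12) + 8.34·e^(−0.0125·12/12) + 6.33·e^(−0.0125·17/12)
I = 4.8447 + 8.2364 + 6.2189 = 19.3000
F = (S − I)·e^(rT) = (300.41 − 19.3000) · e^(0.0125·18/12)
= 281.1100 · e^0.018750 = 281.1100 × 1.018927 = A$286.43

A$286.43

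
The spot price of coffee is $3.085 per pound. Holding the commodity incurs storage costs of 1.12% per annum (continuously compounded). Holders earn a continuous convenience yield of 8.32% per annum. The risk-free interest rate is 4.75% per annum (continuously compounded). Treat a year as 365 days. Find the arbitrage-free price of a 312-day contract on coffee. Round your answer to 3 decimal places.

Net carry = r + u − y = 0.0475 + 0.0112 − 0.0832 = -0.0245
F = S·e^((r+u−y)T) = 3.085 · e^(-0.0245 × 312/365) = 3.085 · e^-0.020942
= 3.085 × 0.979276 = $3.021 per pound

$3.021 per pound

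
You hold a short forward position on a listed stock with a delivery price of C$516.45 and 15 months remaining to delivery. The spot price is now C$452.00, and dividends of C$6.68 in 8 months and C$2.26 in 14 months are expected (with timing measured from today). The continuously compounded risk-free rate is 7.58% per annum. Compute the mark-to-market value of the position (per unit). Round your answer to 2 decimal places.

PV(remaining dividends) I = 6.68·e^(−0.0758·8/12) + 2.26·e^(−0.0758·14/12) = 8.4195
Current forward F = (S − I)·e^(rT) = (452.00 − 8.4195)·e^(0.0758·15/12) = 443.5805 × 1.099384 = 487.6653
Value (long) = (F − K)·e^(−rT) = (487.6653 − 516.45) × 0.909600 = -26.1826
Short position value = −(long value) = C$26.18

C$26.18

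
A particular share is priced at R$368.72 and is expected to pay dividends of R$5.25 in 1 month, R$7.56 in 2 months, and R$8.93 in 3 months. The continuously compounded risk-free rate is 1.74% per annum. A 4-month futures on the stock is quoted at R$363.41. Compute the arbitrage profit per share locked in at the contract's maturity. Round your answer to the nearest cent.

R$14.34 per share

PV(dividends) I = 5.25·e^(−0.0174·1/12) + 7.56·e^(−0.0174·2/12) + 8.93·e^(−0.0174·3/12) = 21.6717
Fair futures F* = (S − I)·e^(rT) = (368.72 − 21.6717)·e^0.005800 = 347.0483 × 1.005817 = 349.0671
Market R$363.41 > fair 349.0671: forward overpriced → cash-and-carry (borrow at r, buy the stock and collect the dividends, short the forward).
Profit at T = |F_mkt − F*| = |363.41 − 349.0671| = R$14.34 per share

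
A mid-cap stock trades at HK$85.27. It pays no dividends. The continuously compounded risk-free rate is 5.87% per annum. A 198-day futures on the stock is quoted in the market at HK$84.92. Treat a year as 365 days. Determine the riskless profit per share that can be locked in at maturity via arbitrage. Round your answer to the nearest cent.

Fair futures: F* = S·e^(carry·T), with carry = r = 0.0587
F* = 85.27 · e^(0.0587 × 198/365) = 85.27 · e^0.031843 = 85.27 × 1.032355 = HK$88.0289
Market HK$84.92 < fair HK$88.0289: forward underpriced → reverse cash-and-carry (short spot, go long the forward).
At maturity, profit = |F_mkt − F*| = |84.92 − 88.0289| = HK$3.11 per share

HK$3.11 per share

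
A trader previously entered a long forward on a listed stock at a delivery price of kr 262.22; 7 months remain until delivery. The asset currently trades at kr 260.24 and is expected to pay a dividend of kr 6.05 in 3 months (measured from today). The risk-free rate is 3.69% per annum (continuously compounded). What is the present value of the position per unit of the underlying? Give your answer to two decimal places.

-kr 2.39

PV(remaining dividends) I = 6.05·e^(−0.0369·3/12) = 5.9944
Current forward F = (S − I)·e^(rT) = (260.24 − 5.9944)·e^(0.0369·7/12) = 254.2456 × 1.021758 = 259.7775
Value (long) = (F − K)·e^(−rT) = (259.7775 − 262.22) × 0.978705 = -2.3905
Value = -kr 2.39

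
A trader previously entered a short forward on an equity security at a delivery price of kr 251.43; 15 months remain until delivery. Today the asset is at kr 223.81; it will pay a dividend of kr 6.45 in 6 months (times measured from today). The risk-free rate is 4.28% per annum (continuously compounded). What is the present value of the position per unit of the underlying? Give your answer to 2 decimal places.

PV(remaining dividends) I = 6.45·e^(−0.0428·6/12) = 6.3134
Current forward F = (S − I)·e^(rT) = (223.81 − 6.3134)·e^(0.0428·15/12) = 217.4966 × 1.054957 = 229.4496
Value (long) = (F − K)·e^(−rT) = (229.4496 − 251.43) × 0.947906 = -20.8354
Short position value = −(long value) = kr 20.84

kr 20.84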